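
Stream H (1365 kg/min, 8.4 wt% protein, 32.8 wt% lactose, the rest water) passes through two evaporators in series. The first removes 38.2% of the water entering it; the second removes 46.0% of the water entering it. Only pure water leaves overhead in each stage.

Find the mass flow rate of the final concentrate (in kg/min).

water in feed = 1365×0.588 = 802.62 kg/min.
After stage 1: water left = (1−0.382)×802.62 = 496.02; stream total = 1058.4 kg/min.
After stage 2: water left = (1−0.460)×496.02 = 267.85; final concentrate = 830.23 kg/min.

830.2 kg/min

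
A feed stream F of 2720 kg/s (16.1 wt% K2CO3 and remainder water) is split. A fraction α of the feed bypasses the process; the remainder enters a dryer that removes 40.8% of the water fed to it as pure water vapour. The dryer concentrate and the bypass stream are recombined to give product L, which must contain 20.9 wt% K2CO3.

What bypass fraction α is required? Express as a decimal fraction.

0.329

All 2720×0.161 = 437.92 kg/s of K2CO3 reaches L, so L = 437.92/0.209 = 2095.3 kg/s and vapour = 624.69 kg/s.
The evaporator receives (1−α)·2720 of feed at 0.839 water and removes 0.408 of that water:
0.408×0.839×(1−α)×2720 = 624.69
(1−α) = 624.69/931.09 = 0.6709;  α = 0.3291.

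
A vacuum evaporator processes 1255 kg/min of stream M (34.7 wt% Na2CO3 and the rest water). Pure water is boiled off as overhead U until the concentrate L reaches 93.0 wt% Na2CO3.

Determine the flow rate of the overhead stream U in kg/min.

786.7 kg/min

Na2CO3 is conserved: 1255×0.347 = 435.48 kg/min all reports to the concentrate.
Concentrate = 435.48/(target fraction) = 468.26 kg/min.
Overhead = 1255 − 468.26 = 786.74 kg/min.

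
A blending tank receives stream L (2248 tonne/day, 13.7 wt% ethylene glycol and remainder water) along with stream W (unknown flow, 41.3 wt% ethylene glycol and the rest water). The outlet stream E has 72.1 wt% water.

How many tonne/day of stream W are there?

2382 tonne/day

Let W be the unknown flow. Total out = 2248 + W.
water balance: 1940 + 0.587·W = 0.721·(2248 + W)
(0.587 − 0.721)·W = 0.721×2248 − 1940 = -319.22
W = -319.22 / -0.134 = 2382.2 tonne/day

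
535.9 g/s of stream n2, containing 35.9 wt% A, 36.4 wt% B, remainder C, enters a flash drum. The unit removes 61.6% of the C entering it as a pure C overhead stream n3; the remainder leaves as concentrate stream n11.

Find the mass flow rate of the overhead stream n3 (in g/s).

91.44 g/s

C entering = 535.9×0.277 = 148.44 g/s; overhead removed = 0.616×148.44 = 91.442 g/s.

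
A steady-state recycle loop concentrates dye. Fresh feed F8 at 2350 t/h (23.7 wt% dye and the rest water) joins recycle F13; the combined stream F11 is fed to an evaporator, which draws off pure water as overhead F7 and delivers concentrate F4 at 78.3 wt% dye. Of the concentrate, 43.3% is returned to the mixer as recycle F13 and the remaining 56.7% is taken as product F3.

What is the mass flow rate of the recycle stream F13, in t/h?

543.2 t/h

Overall dye balance (none leaves overhead): dye in fresh feed = dye in product, i.e. 2350×0.237 = (1−0.433)·F4·0.783.
F4 = 556.95/(0.783×0.567) = 1254.5 t/h.
Recycle F13 = 0.433×1254.5 = 543.2 t/h.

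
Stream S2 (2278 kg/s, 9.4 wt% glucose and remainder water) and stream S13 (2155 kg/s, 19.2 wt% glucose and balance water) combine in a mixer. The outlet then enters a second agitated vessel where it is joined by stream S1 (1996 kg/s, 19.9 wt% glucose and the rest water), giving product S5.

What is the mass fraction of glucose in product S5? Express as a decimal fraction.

Overall, product flow = 6429 kg/s.
glucose in = 2278×0.094 + 2155×0.192 + 1996×0.199 = 1025.1 kg/s.
glucose fraction in S5 = 0.159.

0.159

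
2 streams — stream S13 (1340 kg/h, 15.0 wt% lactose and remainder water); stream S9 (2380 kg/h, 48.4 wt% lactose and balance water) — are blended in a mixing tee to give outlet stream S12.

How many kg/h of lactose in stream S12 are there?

1353 kg/h

lactose out = lactose in = 1340×0.150 + 2380×0.484 = 1352.9 kg/h.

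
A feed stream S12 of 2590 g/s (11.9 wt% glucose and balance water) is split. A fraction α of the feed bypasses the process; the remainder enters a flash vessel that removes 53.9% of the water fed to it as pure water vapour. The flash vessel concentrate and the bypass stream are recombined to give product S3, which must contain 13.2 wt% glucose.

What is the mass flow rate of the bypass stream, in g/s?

2053 g/s

All 2590×0.119 = 308.21 g/s of glucose reaches S3, so S3 = 308.21/0.132 = 2334.9 g/s and vapour = 255.08 g/s.
The evaporator receives (1−α)·2590 of feed at 0.881 water and removes 0.539 of that water:
0.539×0.881×(1−α)×2590 = 255.08
(1−α) = 255.08/1229.9 = 0.2074;  α = 0.7926.
Bypass flow = 0.7926×2590 = 2052.8 g/s.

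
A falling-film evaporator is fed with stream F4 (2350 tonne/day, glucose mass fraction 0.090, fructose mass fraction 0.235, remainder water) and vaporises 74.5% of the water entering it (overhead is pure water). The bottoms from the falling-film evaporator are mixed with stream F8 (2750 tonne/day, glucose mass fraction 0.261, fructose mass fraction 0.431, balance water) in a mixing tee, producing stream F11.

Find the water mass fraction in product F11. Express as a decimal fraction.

0.319

Vapour removed = 0.745×0.675×2350 = 1181.8 tonne/day; concentrate = 1168.2 tonne/day.
water reaching the mixer = 404.49 (from concentrate) + 2750×0.308 = 1251.5 tonne/day.
Product flow = 1168.2 + 2750 = 3918.2 tonne/day; water fraction = 0.319.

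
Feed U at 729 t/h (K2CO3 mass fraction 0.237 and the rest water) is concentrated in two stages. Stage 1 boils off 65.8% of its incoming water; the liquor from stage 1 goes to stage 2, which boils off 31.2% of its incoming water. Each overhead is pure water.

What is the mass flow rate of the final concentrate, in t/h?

303.7 t/h

water in feed = 729×0.763 = 556.23 t/h.
After stage 1: water left = (1−0.658)×556.23 = 190.23; stream total = 363 t/h.
After stage 2: water left = (1−0.312)×190.23 = 130.88; final concentrate = 303.65 t/h.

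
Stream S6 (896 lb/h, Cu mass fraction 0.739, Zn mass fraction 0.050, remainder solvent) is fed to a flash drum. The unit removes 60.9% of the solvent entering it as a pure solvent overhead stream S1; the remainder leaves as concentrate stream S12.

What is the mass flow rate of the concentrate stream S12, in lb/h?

solvent entering = 896×0.211 = 189.06 lb/h; overhead removed = 0.609×189.06 = 115.14 lb/h.
Concentrate = 896 − 115.14 = 780.86 lb/h.

780.9 lb/h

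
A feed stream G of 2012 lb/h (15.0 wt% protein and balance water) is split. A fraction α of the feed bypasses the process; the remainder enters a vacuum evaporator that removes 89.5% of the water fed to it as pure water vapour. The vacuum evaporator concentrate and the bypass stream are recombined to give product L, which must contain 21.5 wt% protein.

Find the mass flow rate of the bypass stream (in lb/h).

All 2012×0.150 = 301.8 lb/h of protein reaches L, so L = 301.8/0.215 = 1403.7 lb/h and vapour = 608.28 lb/h.
The evaporator receives (1−α)·2012 of feed at 0.850 water and removes 0.895 of that water:
0.895×0.850×(1−α)×2012 = 608.28
(1−α) = 608.28/1530.6 = 0.3974;  α = 0.6026.
Bypass flow = 0.6026×2012 = 1212.4 lb/h.

1212 lb/h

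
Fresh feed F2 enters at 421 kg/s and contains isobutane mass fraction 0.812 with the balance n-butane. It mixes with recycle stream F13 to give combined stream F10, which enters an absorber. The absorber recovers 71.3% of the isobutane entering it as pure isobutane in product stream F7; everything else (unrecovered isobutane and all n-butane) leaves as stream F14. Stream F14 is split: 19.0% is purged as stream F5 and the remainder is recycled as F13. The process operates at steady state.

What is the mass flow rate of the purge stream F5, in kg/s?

n-butane enters only via F2 and leaves only via the purge: 421×0.188 = 0.190×(n-butane in F14), and the absorber passes all n-butane, so n-butane in F10 = n-butane in F14 = 416.57 kg/s.
isobutane in F10: m_A = 421×0.812 + (1−0.190)·(1−0.713)·m_A, so m_A = 341.85/0.7675 = 445.39 kg/s.
F14 = (1−0.713)×445.39 + 416.57 = 544.4 kg/s.
Purge F5 = 0.190×544.4 = 103.44 kg/s.

103.4 kg/s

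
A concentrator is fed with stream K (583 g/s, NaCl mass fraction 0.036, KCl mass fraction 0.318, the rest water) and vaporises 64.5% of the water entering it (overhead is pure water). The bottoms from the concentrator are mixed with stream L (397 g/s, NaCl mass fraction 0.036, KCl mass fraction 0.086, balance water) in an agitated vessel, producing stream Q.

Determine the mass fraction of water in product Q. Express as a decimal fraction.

Vapour removed = 0.645×0.646×583 = 242.92 g/s; concentrate = 340.08 g/s.
water reaching the mixer = 133.7 (from concentrate) + 397×0.878 = 482.27 g/s.
Product flow = 340.08 + 397 = 737.08 g/s; water fraction = 0.654.

0.654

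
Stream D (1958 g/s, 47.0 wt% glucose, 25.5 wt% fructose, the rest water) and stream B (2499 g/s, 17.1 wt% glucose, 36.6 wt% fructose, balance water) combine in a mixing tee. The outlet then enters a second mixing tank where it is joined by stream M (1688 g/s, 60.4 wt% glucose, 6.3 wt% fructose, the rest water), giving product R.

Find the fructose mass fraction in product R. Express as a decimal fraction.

Overall, product flow = 6145 g/s.
fructose in = 1958×0.255 + 2499×0.366 + 1688×0.063 = 1520.3 g/s.
fructose fraction in R = 0.247.

0.247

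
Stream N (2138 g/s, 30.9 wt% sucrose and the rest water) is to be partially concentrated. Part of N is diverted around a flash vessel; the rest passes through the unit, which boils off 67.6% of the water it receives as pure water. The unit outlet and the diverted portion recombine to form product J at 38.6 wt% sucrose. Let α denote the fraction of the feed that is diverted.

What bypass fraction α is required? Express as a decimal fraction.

0.573

All 2138×0.309 = 660.64 g/s of sucrose reaches J, so J = 660.64/0.386 = 1711.5 g/s and vapour = 426.49 g/s.
The evaporator receives (1−α)·2138 of feed at 0.691 water and removes 0.676 of that water:
0.676×0.691×(1−α)×2138 = 426.49
(1−α) = 426.49/998.69 = 0.4270;  α = 0.5730.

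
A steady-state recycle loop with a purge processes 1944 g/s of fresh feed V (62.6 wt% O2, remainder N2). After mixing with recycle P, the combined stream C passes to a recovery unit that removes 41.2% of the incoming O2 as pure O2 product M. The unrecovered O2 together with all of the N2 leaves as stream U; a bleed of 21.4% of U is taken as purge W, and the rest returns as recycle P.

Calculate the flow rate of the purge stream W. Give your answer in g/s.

N2 enters only via V and leaves only via the purge: 1944×0.374 = 0.214×(N2 in U), and the recovery unit passes all N2, so N2 in C = N2 in U = 3397.5 g/s.
O2 in C: m_A = 1944×0.626 + (1−0.214)·(1−0.412)·m_A, so m_A = 1216.9/0.5378 = 2262.7 g/s.
U = (1−0.412)×2262.7 + 3397.5 = 4727.9 g/s.
Purge W = 0.214×4727.9 = 1011.8 g/s.

1012 g/s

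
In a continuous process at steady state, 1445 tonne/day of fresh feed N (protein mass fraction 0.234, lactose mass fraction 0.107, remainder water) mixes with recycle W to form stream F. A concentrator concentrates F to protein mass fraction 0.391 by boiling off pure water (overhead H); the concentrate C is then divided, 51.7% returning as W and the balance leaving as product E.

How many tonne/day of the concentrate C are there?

1790 tonne/day

Overall protein balance (none leaves overhead): protein in fresh feed = protein in product, i.e. 1445×0.234 = (1−0.517)·C·0.391.
C = 338.13/(0.391×0.483) = 1790.4 tonne/day.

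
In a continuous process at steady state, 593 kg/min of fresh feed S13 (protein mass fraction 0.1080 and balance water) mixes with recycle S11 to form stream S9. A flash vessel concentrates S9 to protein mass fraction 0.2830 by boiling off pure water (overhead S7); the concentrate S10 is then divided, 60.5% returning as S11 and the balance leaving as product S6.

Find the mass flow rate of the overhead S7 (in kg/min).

366.7 kg/min

Overall protein balance (none leaves overhead): protein in fresh feed = protein in product, i.e. 593×0.108 = (1−0.605)·S10·0.283.
S10 = 64.044/(0.283×0.395) = 572.92 kg/min.
Recycle S11 = 0.605×572.92 = 346.62 kg/min.
Combined feed S9 = 593 + 346.62 = 939.62 kg/min.
Overhead S7 = S9 − S10 = 939.62 − 572.92 = 366.7 kg/min.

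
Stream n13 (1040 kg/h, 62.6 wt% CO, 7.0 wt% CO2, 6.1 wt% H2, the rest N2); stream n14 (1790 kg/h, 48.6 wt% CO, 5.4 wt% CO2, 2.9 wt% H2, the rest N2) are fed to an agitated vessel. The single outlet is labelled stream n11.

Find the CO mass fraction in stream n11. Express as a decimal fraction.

0.537

Total flow out = 1040 + 1790 = 2830 kg/h.
CO in = 1040×0.626 + 1790×0.486 = 1521 kg/h.
CO mass fraction in n11 = 1521/2830 = 0.537.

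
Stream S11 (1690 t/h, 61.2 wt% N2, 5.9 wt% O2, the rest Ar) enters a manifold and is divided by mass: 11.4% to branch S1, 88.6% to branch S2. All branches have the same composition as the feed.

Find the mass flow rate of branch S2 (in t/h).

Branch S2 flow = 0.886×1690 = 1497.3 t/h.

1497 t/h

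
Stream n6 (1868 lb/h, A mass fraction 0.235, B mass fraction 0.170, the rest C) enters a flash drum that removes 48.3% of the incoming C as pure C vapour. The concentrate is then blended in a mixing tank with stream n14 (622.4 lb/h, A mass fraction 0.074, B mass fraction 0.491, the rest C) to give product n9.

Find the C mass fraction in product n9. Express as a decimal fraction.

0.433

Vapour removed = 0.483×0.595×1868 = 536.84 lb/h; concentrate = 1331.2 lb/h.
C reaching the mixer = 574.62 (from concentrate) + 622.4×0.435 = 845.37 lb/h.
Product flow = 1331.2 + 622.4 = 1953.6 lb/h; C fraction = 0.433.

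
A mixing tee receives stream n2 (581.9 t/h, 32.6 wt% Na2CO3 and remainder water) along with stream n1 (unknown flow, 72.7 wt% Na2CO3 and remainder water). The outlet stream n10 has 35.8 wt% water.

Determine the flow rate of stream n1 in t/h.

Let n1 be the unknown flow. Total out = 581.9 + n1.
water balance: 392.2 + 0.273·n1 = 0.358·(581.9 + n1)
(0.273 − 0.358)·n1 = 0.358×581.9 − 392.2 = -183.88
n1 = -183.88 / -0.085 = 2163.3 t/h

2163 t/h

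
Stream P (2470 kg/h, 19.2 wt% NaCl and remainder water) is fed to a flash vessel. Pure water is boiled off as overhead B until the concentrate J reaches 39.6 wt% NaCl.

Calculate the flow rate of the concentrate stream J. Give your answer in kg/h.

1198 kg/h

NaCl is conserved: 2470×0.192 = 474.24 kg/h all reports to the concentrate.
Concentrate = 474.24/(target fraction) = 1197.6 kg/h.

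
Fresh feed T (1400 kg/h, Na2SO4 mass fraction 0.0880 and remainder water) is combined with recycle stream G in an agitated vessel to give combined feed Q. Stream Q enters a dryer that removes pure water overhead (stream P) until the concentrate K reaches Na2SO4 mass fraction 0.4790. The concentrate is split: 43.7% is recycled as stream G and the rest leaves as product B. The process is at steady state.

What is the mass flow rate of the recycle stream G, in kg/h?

199.6 kg/h

Overall Na2SO4 balance (none leaves overhead): Na2SO4 in fresh feed = Na2SO4 in product, i.e. 1400×0.088 = (1−0.437)·K·0.479.
K = 123.2/(0.479×0.563) = 456.84 kg/h.
Recycle G = 0.437×456.84 = 199.64 kg/h.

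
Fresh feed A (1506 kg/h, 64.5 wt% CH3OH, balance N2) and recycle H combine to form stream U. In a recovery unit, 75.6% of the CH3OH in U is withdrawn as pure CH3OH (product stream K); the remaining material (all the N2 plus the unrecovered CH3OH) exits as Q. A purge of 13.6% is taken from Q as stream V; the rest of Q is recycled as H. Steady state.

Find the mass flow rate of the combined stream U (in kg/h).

N2 enters only via A and leaves only via the purge: 1506×0.355 = 0.136×(N2 in Q), and the recovery unit passes all N2, so N2 in U = N2 in Q = 3931.1 kg/h.
CH3OH in U: m_A = 1506×0.645 + (1−0.136)·(1−0.756)·m_A, so m_A = 971.37/0.7892 = 1230.9 kg/h.
U = 1230.9 + 3931.1 = 5162 kg/h.

5162 kg/h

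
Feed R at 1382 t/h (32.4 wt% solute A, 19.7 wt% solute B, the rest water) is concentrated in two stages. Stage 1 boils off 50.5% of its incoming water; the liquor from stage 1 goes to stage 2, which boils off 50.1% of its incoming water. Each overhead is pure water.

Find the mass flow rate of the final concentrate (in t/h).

water in feed = 1382×0.479 = 661.98 t/h.
After stage 1: water left = (1−0.505)×661.98 = 327.68; stream total = 1047.7 t/h.
After stage 2: water left = (1−0.501)×327.68 = 163.51; final concentrate = 883.53 t/h.

883.5 t/h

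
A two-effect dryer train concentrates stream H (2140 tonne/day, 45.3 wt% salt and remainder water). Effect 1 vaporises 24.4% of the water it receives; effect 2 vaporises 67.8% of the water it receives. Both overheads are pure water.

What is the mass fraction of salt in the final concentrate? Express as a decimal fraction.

0.773

water in feed = 2140×0.547 = 1170.6 tonne/day.
After stage 1: water left = (1−0.244)×1170.6 = 884.96; stream total = 1854.4 tonne/day.
After stage 2: water left = (1−0.678)×884.96 = 284.96; final concentrate = 1254.4 tonne/day.
salt fraction = 969.42/1254.4 = 0.773.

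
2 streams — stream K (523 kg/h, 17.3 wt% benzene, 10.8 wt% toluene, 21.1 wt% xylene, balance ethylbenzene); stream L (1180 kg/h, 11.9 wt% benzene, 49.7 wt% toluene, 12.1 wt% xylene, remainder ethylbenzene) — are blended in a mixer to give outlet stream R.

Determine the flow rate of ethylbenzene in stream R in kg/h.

ethylbenzene out = ethylbenzene in = 523×0.508 + 1180×0.263 = 576.02 kg/h.

576 kg/h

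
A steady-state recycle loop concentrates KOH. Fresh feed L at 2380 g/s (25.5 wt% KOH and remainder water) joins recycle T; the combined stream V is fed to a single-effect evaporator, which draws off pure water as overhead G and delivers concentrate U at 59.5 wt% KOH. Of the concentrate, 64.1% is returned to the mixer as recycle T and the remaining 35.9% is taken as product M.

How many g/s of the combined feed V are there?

4201 g/s

Overall KOH balance (none leaves overhead): KOH in fresh feed = KOH in product, i.e. 2380×0.255 = (1−0.641)·U·0.595.
U = 606.9/(0.595×0.359) = 2841.2 g/s.
Recycle T = 0.641×2841.2 = 1821.2 g/s.
Combined feed V = 2380 + 1821.2 = 4201.2 g/s.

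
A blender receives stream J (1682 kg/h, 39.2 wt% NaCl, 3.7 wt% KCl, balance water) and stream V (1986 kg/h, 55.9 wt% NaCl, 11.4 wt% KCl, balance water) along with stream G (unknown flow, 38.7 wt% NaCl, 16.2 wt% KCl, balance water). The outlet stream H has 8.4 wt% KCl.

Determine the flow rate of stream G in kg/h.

249.7 kg/h

Let G be the unknown flow. Total out = 3668 + G.
KCl balance: 288.64 + 0.162·G = 0.084·(3668 + G)
(0.162 − 0.084)·G = 0.084×3668 − 288.64 = 19.474
G = 19.474 / 0.078 = 249.67 kg/h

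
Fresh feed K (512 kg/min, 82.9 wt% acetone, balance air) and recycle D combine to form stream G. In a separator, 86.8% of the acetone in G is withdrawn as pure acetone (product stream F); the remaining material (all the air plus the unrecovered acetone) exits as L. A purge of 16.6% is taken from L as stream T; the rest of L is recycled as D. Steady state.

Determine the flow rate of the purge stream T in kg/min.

air enters only via K and leaves only via the purge: 512×0.171 = 0.166×(air in L), and the separator passes all air, so air in G = air in L = 527.42 kg/min.
acetone in G: m_A = 512×0.829 + (1−0.166)·(1−0.868)·m_A, so m_A = 424.45/0.8899 = 476.96 kg/min.
L = (1−0.868)×476.96 + 527.42 = 590.38 kg/min.
Purge T = 0.166×590.38 = 98.003 kg/min.

98 kg/min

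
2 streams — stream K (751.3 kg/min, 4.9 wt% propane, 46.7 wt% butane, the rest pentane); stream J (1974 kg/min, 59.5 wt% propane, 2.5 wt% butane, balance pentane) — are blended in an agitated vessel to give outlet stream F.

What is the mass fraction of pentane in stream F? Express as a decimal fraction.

0.409

Total flow out = 751.3 + 1974 = 2725.3 kg/min.
pentane in = 751.3×0.484 + 1974×0.380 = 1113.7 kg/min.
pentane mass fraction in F = 1113.7/2725.3 = 0.409.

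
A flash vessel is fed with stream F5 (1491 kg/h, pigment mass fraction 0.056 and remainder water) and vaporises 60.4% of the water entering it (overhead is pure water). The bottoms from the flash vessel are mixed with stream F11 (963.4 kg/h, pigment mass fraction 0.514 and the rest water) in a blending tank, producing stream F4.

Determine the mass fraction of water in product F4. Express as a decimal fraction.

Vapour removed = 0.604×0.944×1491 = 850.13 kg/h; concentrate = 640.87 kg/h.
water reaching the mixer = 557.37 (from concentrate) + 963.4×0.486 = 1025.6 kg/h.
Product flow = 640.87 + 963.4 = 1604.3 kg/h; water fraction = 0.639.

0.639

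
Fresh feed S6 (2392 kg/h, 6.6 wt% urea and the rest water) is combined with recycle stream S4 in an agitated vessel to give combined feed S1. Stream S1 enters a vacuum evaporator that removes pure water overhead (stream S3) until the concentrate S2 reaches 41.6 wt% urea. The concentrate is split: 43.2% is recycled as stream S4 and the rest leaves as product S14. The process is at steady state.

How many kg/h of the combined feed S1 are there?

Overall urea balance (none leaves overhead): urea in fresh feed = urea in product, i.e. 2392×0.066 = (1−0.432)·S2·0.416.
S2 = 157.87/(0.416×0.568) = 668.13 kg/h.
Recycle S4 = 0.432×668.13 = 288.63 kg/h.
Combined feed S1 = 2392 + 288.63 = 2680.6 kg/h.

2681 kg/h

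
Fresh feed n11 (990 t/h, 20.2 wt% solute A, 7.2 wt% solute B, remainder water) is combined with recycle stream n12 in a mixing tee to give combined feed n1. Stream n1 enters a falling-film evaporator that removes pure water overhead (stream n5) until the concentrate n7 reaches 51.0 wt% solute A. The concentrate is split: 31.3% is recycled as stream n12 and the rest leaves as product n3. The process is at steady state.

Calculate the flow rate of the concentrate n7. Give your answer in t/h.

Overall solute A balance (none leaves overhead): solute A in fresh feed = solute A in product, i.e. 990×0.202 = (1−0.313)·n7·0.510.
n7 = 199.98/(0.510×0.687) = 570.77 t/h.

570.8 t/h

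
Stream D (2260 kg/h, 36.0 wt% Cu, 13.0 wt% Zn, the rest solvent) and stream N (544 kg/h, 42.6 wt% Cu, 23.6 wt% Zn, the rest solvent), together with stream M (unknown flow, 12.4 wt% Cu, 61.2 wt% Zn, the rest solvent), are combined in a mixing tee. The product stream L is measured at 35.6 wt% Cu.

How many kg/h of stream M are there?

Let M be the unknown flow. Total out = 2804 + M.
Cu balance: 1045.3 + 0.124·M = 0.356·(2804 + M)
(0.124 − 0.356)·M = 0.356×2804 − 1045.3 = -47.12
M = -47.12 / -0.232 = 203.1 kg/h

203.1 kg/h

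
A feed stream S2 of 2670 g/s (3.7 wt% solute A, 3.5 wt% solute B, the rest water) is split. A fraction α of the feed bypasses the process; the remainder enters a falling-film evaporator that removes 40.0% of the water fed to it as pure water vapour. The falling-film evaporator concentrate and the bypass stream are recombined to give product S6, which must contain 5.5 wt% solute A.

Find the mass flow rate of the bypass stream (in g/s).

All 2670×0.037 = 98.79 g/s of solute A reaches S6, so S6 = 98.79/0.055 = 1796.2 g/s and vapour = 873.82 g/s.
The evaporator receives (1−α)·2670 of feed at 0.928 water and removes 0.400 of that water:
0.400×0.928×(1−α)×2670 = 873.82
(1−α) = 873.82/991.1 = 0.8817;  α = 0.1183.
Bypass flow = 0.1183×2670 = 315.96 g/s.

316 g/s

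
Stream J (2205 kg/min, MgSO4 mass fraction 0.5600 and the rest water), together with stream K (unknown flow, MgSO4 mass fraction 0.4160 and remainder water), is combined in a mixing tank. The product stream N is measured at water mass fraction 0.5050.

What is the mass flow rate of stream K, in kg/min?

1814 kg/min

Let K be the unknown flow. Total out = 2205 + K.
water balance: 970.2 + 0.584·K = 0.505·(2205 + K)
(0.584 − 0.505)·K = 0.505×2205 − 970.2 = 143.33
K = 143.33 / 0.079 = 1814.2 kg/min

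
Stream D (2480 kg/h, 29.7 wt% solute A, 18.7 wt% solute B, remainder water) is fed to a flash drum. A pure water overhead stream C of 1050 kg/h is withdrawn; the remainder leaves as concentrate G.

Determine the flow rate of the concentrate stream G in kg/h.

1430 kg/h

Concentrate = 2480 − 1050 = 1430 kg/h.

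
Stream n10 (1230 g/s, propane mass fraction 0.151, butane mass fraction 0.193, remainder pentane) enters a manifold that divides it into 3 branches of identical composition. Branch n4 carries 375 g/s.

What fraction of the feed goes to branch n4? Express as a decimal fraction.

Fraction to n4 = 375/1230 = 0.3049.

0.305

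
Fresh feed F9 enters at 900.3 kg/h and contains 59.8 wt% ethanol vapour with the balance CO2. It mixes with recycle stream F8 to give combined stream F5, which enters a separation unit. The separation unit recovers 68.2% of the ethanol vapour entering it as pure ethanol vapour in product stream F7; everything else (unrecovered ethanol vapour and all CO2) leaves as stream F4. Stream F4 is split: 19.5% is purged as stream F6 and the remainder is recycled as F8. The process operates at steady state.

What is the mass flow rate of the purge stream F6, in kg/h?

CO2 enters only via F9 and leaves only via the purge: 900.3×0.402 = 0.195×(CO2 in F4), and the separation unit passes all CO2, so CO2 in F5 = CO2 in F4 = 1856 kg/h.
ethanol vapour in F5: m_A = 900.3×0.598 + (1−0.195)·(1−0.682)·m_A, so m_A = 538.38/0.7440 = 723.62 kg/h.
F4 = (1−0.682)×723.62 + 1856 = 2086.1 kg/h.
Purge F6 = 0.195×2086.1 = 406.79 kg/h.

406.8 kg/h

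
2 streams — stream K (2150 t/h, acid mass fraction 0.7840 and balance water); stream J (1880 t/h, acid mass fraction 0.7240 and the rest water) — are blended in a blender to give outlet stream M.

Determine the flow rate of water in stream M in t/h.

983.3 t/h

water out = water in = 2150×0.216 + 1880×0.276 = 983.28 t/h.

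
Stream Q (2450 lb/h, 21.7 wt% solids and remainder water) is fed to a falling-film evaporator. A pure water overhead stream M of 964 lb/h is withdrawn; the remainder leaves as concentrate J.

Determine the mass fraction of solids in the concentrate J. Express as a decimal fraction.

solids is not removed: 2450×0.217 = 531.65 lb/h of solids enters J.
Concentrate = 2450 − 964 = 1486 lb/h.
Mass fraction = 531.65/1486 = 0.3578.

0.3578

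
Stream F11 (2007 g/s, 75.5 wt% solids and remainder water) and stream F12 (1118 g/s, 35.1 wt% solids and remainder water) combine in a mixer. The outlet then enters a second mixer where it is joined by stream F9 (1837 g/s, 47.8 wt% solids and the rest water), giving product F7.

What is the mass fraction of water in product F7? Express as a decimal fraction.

0.4386

Overall, product flow = 4962 g/s.
water in = 2007×0.245 + 1118×0.649 + 1837×0.522 = 2176.2 g/s.
water fraction in F7 = 0.4386.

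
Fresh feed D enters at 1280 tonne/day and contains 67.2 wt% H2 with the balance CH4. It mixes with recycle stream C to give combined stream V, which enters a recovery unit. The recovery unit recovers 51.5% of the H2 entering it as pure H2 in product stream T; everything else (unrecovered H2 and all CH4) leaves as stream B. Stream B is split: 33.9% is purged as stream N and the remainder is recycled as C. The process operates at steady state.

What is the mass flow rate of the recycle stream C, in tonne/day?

CH4 enters only via D and leaves only via the purge: 1280×0.328 = 0.339×(CH4 in B), and the recovery unit passes all CH4, so CH4 in V = CH4 in B = 1238.5 tonne/day.
H2 in V: m_A = 1280×0.672 + (1−0.339)·(1−0.515)·m_A, so m_A = 860.16/0.6794 = 1266 tonne/day.
B = (1−0.515)×1266 + 1238.5 = 1852.5 tonne/day.
Recycle C = (1−0.339)×1852.5 = 1224.5 tonne/day.

1224 tonne/day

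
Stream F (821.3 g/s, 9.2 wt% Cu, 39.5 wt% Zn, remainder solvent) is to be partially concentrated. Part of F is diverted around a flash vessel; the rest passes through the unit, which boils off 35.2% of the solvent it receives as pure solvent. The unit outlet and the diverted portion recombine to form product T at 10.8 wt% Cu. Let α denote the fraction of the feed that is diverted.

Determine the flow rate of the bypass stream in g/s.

All 821.3×0.092 = 75.56 g/s of Cu reaches T, so T = 75.56/0.108 = 699.63 g/s and vapour = 121.67 g/s.
The evaporator receives (1−α)·821.3 of feed at 0.513 solvent and removes 0.352 of that solvent:
0.352×0.513×(1−α)×821.3 = 121.67
(1−α) = 121.67/148.31 = 0.8204;  α = 0.1796.
Bypass flow = 0.1796×821.3 = 147.49 g/s.

147.5 g/s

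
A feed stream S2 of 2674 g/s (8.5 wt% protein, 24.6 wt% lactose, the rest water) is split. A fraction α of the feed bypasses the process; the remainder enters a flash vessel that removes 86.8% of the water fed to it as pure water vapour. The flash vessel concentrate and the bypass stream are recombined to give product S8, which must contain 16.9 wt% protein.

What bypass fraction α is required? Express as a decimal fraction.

All 2674×0.085 = 227.29 g/s of protein reaches S8, so S8 = 227.29/0.169 = 1344.9 g/s and vapour = 1329.1 g/s.
The evaporator receives (1−α)·2674 of feed at 0.669 water and removes 0.868 of that water:
0.868×0.669×(1−α)×2674 = 1329.1
(1−α) = 1329.1/1552.8 = 0.8559;  α = 0.1441.

0.144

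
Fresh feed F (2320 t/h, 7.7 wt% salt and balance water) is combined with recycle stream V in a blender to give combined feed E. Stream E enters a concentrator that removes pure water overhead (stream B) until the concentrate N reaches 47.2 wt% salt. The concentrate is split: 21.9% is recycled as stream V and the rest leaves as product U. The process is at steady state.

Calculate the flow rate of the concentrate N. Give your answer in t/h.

484.6 t/h

Overall salt balance (none leaves overhead): salt in fresh feed = salt in product, i.e. 2320×0.077 = (1−0.219)·N·0.472.
N = 178.64/(0.472×0.781) = 484.6 t/h.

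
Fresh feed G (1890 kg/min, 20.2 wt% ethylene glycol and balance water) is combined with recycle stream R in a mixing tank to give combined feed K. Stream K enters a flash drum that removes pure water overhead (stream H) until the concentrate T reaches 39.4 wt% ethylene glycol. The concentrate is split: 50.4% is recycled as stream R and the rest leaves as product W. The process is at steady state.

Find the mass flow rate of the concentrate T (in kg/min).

Overall ethylene glycol balance (none leaves overhead): ethylene glycol in fresh feed = ethylene glycol in product, i.e. 1890×0.202 = (1−0.504)·T·0.394.
T = 381.78/(0.394×0.496) = 1953.6 kg/min.

1954 kg/min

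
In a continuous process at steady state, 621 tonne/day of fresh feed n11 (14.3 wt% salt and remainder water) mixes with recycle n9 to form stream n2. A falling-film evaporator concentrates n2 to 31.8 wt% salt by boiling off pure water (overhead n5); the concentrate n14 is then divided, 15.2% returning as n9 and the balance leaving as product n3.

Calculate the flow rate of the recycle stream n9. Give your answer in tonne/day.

50.06 tonne/day

Overall salt balance (none leaves overhead): salt in fresh feed = salt in product, i.e. 621×0.143 = (1−0.152)·n14·0.318.
n14 = 88.803/(0.318×0.848) = 329.31 tonne/day.
Recycle n9 = 0.152×329.31 = 50.055 tonne/day.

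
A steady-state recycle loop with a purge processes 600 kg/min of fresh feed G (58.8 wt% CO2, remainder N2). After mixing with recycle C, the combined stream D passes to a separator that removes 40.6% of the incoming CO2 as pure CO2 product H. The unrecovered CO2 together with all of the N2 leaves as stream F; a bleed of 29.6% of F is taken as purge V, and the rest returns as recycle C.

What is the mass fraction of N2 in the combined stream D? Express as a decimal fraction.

N2 enters only via G and leaves only via the purge: 600×0.412 = 0.296×(N2 in F), and the separator passes all N2, so N2 in D = N2 in F = 835.14 kg/min.
CO2 in D: m_A = 600×0.588 + (1−0.296)·(1−0.406)·m_A, so m_A = 352.8/0.5818 = 606.37 kg/min.
D = 606.37 + 835.14 = 1441.5 kg/min.
N2 fraction in D = 835.14/1441.5 = 0.579.

0.579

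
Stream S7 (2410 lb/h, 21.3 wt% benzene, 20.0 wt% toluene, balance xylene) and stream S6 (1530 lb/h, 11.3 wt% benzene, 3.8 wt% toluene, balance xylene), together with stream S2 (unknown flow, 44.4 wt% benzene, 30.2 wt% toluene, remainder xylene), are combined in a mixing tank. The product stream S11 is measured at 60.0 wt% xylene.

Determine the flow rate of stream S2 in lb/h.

Let S2 be the unknown flow. Total out = 3940 + S2.
xylene balance: 2713.6 + 0.254·S2 = 0.600·(3940 + S2)
(0.254 − 0.600)·S2 = 0.600×3940 − 2713.6 = -349.64
S2 = -349.64 / -0.346 = 1010.5 lb/h

1011 lb/h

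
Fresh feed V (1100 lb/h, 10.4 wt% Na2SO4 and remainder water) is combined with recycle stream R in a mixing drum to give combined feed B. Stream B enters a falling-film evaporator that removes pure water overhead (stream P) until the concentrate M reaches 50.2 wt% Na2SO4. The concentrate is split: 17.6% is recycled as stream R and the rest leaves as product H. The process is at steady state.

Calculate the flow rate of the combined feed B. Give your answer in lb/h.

1149 lb/h

Overall Na2SO4 balance (none leaves overhead): Na2SO4 in fresh feed = Na2SO4 in product, i.e. 1100×0.104 = (1−0.176)·M·0.502.
M = 114.4/(0.502×0.824) = 276.56 lb/h.
Recycle R = 0.176×276.56 = 48.675 lb/h.
Combined feed B = 1100 + 48.675 = 1148.7 lb/h.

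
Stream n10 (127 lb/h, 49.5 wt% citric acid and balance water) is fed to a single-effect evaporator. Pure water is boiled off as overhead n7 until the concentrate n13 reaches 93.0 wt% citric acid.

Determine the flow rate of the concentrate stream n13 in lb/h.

67.6 lb/h

citric acid is conserved: 127×0.495 = 62.865 lb/h all reports to the concentrate.
Concentrate = 62.865/(target fraction) = 67.597 lb/h.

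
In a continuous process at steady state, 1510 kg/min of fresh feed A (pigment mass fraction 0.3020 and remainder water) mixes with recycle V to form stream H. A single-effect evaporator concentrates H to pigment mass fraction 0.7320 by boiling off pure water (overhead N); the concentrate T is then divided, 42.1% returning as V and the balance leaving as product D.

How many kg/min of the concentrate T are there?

Overall pigment balance (none leaves overhead): pigment in fresh feed = pigment in product, i.e. 1510×0.302 = (1−0.421)·T·0.732.
T = 456.02/(0.732×0.579) = 1076 kg/min.

1076 kg/min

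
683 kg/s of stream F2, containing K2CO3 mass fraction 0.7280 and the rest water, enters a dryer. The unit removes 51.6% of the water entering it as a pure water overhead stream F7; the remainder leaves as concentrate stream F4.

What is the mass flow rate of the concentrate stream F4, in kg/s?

water entering = 683×0.272 = 185.78 kg/s; overhead removed = 0.516×185.78 = 95.86 kg/s.
Concentrate = 683 − 95.86 = 587.14 kg/s.

587.1 kg/s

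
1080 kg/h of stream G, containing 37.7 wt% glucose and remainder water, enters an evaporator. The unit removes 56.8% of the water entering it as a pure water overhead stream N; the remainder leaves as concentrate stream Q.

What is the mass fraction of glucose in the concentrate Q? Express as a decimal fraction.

0.583

glucose is not removed: 1080×0.377 = 407.16 kg/h of glucose enters Q.
water entering = 1080×0.623 = 672.84 kg/h; overhead removed = 0.568×672.84 = 382.17 kg/h.
Concentrate = 1080 − 382.17 = 697.83 kg/h.
Mass fraction = 407.16/697.83 = 0.583.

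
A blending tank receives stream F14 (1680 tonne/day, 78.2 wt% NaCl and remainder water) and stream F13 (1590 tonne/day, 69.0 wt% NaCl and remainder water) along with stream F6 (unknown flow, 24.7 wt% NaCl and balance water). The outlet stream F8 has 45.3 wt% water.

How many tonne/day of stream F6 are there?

2074 tonne/day

Let F6 be the unknown flow. Total out = 3270 + F6.
water balance: 859.14 + 0.753·F6 = 0.453·(3270 + F6)
(0.753 − 0.453)·F6 = 0.453×3270 − 859.14 = 622.17
F6 = 622.17 / 0.300 = 2073.9 tonne/day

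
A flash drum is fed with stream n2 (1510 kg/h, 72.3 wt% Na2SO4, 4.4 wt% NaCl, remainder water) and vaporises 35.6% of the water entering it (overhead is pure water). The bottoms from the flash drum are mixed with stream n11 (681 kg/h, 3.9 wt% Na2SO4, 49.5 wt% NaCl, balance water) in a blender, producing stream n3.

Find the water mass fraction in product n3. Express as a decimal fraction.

Vapour removed = 0.356×0.233×1510 = 125.25 kg/h; concentrate = 1384.7 kg/h.
water reaching the mixer = 226.58 (from concentrate) + 681×0.466 = 543.92 kg/h.
Product flow = 1384.7 + 681 = 2065.7 kg/h; water fraction = 0.263.

0.263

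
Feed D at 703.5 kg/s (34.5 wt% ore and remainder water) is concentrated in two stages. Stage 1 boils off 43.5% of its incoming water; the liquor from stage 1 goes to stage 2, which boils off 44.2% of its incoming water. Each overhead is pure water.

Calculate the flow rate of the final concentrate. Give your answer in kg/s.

water in feed = 703.5×0.655 = 460.79 kg/s.
After stage 1: water left = (1−0.435)×460.79 = 260.35; stream total = 503.06 kg/s.
After stage 2: water left = (1−0.442)×260.35 = 145.27; final concentrate = 387.98 kg/s.

388 kg/s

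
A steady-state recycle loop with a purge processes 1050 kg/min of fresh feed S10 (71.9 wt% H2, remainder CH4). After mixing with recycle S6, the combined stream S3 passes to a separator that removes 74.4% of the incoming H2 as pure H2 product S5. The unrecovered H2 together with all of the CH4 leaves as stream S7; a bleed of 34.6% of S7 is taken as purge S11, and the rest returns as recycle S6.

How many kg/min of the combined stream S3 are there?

CH4 enters only via S10 and leaves only via the purge: 1050×0.281 = 0.346×(CH4 in S7), and the separator passes all CH4, so CH4 in S3 = CH4 in S7 = 852.75 kg/min.
H2 in S3: m_A = 1050×0.719 + (1−0.346)·(1−0.744)·m_A, so m_A = 754.95/0.8326 = 906.76 kg/min.
S3 = 906.76 + 852.75 = 1759.5 kg/min.

1760 kg/min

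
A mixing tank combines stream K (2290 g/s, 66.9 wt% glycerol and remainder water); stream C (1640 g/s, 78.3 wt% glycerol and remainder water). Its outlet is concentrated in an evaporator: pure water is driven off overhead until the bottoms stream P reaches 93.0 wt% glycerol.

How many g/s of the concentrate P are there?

glycerol entering = 2290×0.669 + 1640×0.783 = 2816.1 g/s.
All glycerol reports to P, so P = 2816.1/0.930 = 3028.1 g/s.

3028 g/s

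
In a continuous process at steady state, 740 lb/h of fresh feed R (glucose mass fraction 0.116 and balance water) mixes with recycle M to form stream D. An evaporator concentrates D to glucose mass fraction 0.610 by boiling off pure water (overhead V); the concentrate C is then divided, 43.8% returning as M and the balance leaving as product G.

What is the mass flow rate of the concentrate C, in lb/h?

250.4 lb/h

Overall glucose balance (none leaves overhead): glucose in fresh feed = glucose in product, i.e. 740×0.116 = (1−0.438)·C·0.610.
C = 85.84/(0.610×0.562) = 250.39 lb/h.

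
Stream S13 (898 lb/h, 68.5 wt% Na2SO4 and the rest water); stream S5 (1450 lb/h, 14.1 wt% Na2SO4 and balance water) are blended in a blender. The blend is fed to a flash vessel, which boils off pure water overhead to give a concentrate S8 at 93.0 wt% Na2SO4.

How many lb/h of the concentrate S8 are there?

881.3 lb/h

Na2SO4 entering = 898×0.685 + 1450×0.141 = 819.58 lb/h.
All Na2SO4 reports to S8, so S8 = 819.58/0.930 = 881.27 lb/h.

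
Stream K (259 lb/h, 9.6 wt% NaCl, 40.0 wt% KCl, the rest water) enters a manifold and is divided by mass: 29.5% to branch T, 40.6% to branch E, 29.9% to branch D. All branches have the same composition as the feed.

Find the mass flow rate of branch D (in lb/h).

Branch D flow = 0.299×259 = 77.441 lb/h.

77.44 lb/h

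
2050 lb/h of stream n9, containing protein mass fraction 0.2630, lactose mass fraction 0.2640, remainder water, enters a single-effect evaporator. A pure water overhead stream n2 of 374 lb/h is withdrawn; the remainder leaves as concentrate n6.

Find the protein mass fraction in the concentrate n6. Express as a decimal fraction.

0.3217

protein is not removed: 2050×0.263 = 539.15 lb/h of protein enters n6.
Concentrate = 2050 − 374 = 1676 lb/h.
Mass fraction = 539.15/1676 = 0.3217.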